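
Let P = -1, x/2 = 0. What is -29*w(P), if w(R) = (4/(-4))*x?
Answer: 0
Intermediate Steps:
x = 0 (x = 2*0 = 0)
w(R) = 0 (w(R) = (4/(-4))*0 = (4*(-1/4))*0 = -1*0 = 0)
-29*w(P) = -29*0 = 0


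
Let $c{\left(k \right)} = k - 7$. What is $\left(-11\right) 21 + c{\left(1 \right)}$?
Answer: $-237$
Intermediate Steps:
$c{\left(k \right)} = -7 + k$
$\left(-11\right) 21 + c{\left(1 \right)} = \left(-11\right) 21 + \left(-7 + 1\right) = -231 - 6 = -237$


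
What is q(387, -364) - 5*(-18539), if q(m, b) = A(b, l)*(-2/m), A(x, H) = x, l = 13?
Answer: 35873693/387 ≈ 92697.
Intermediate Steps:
q(m, b) = -2*b/m (q(m, b) = b*(-2/m) = -2*b/m)
q(387, -364) - 5*(-18539) = -2*(-364)/387 - 5*(-18539) = -2*(-364)*1/387 - 1*(-92695) = 728/387 + 92695 = 35873693/387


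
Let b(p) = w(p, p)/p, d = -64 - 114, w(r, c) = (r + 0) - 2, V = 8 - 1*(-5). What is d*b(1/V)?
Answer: 4450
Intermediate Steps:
V = 13 (V = 8 + 5 = 13)
w(r, c) = -2 + r (w(r, c) = r - 2 = -2 + r)
d = -178
b(p) = (-2 + p)/p
d*b(1/V) = -178*(-2 + 1/13)/(1/13) = -178*(-2 + 1/13)/1/13 = -2314*(-25)/13 = -178*(-25) = 4450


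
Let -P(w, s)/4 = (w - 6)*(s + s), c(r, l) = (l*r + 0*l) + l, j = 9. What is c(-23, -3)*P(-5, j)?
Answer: 52272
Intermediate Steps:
c(r, l) = l + l*r (c(r, l) = (l*r + 0) + l = l*r + l = l + l*r)
P(w, s) = -8*s*(-6 + w) (P(w, s) = -4*(w - 6)*(s + s) = -4*(-6 + w)*2*s = -8*s*(-6 + w))
c(-23, -3)*P(-5, j) = (-3*(1 - 23))*(8*9*(6 - 1*(-5))) = (-3*(-22))*(8*9*(6 + 5)) = 66*(8*9*11) = 66*792 = 52272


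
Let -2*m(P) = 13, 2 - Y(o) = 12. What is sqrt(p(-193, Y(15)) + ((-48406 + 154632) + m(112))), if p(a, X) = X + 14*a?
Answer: sqrt(414030)/2 ≈ 321.73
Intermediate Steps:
Y(o) = -10 (Y(o) = 2 - 1*12 = 2 - 12 = -10)
m(P) = -13/2 (m(P) = -1/2*13 = -13/2)
sqrt(p(-193, Y(15)) + ((-48406 + 154632) + m(112))) = sqrt((-10 + 14*(-193)) + ((-48406 + 154632) - 13/2)) = sqrt((-10 - 2702) + (106226 - 13/2)) = sqrt(-2712 + 212439/2) = sqrt(207015/2) = sqrt(414030)/2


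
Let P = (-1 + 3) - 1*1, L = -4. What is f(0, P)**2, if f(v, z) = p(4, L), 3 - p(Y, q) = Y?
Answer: 1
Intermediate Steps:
p(Y, q) = 3 - Y
P = 1 (P = 2 - 1 = 1)
f(v, z) = -1 (f(v, z) = 3 - 1*4 = 3 - 4 = -1)
f(0, P)**2 = (-1)**2 = 1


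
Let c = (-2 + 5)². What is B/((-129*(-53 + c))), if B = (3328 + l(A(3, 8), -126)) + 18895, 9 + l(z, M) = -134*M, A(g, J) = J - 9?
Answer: 19549/2838 ≈ 6.8883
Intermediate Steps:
A(g, J) = -9 + J
c = 9 (c = 3² = 9)
l(z, M) = -9 - 134*M
B = 39098 (B = (3328 + (-9 - 134*(-126))) + 18895 = (3328 + (-9 + 16884)) + 18895 = (3328 + 16875) + 18895 = 20203 + 18895 = 39098)
B/((-129*(-53 + c))) = 39098/((-129*(-53 + 9))) = 39098/((-129*(-44))) = 39098/5676 = 39098*(1/5676) = 19549/2838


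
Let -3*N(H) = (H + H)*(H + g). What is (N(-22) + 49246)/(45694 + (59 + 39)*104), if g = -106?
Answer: 71053/83829 ≈ 0.84759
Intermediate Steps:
N(H) = -2*H*(-106 + H)/3 (N(H) = -(H + H)*(H - 106)/3 = -2*H*(-106 + H)/3)
(N(-22) + 49246)/(45694 + (59 + 39)*104) = ((⅔)*(-22)*(106 - 1*(-22)) + 49246)/(45694 + (59 + 39)*104) = ((⅔)*(-22)*(106 + 22) + 49246)/(45694 + 98*104) = ((⅔)*(-22)*128 + 49246)/(45694 + 10192) = (-5632/3 + 49246)/55886 = (142106/3)*(1/55886) = 71053/83829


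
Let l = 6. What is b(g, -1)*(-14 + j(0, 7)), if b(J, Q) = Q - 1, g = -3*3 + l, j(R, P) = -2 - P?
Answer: 46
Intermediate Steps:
g = -3 (g = -3*3 + 6 = -9 + 6 = -3)
b(J, Q) = -1 + Q
b(g, -1)*(-14 + j(0, 7)) = (-1 - 1)*(-14 + (-2 - 1*7)) = -2*(-14 + (-2 - 7)) = -2*(-14 - 9) = -2*(-23) = 46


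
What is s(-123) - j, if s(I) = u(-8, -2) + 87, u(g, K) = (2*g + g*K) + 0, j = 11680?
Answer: -11593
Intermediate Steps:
u(g, K) = 2*g + K*g (u(g, K) = (2*g + K*g) + 0 = 2*g + K*g)
s(I) = 87 (s(I) = -8*(2 - 2) + 87 = -8*0 + 87 = 0 + 87 = 87)
s(-123) - j = 87 - 1*11680 = 87 - 11680 = -11593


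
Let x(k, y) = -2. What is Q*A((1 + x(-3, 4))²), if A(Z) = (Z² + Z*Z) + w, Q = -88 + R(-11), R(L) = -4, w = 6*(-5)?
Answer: 2576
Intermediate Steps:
w = -30
Q = -92 (Q = -88 - 4 = -92)
A(Z) = -30 + 2*Z² (A(Z) = (Z² + Z*Z) - 30 = (Z² + Z²) - 30 = 2*Z² - 30 = -30 + 2*Z²)
Q*A((1 + x(-3, 4))²) = -92*(-30 + 2*((1 - 2)²)²) = -92*(-30 + 2*((-1)²)²) = -92*(-30 + 2*1²) = -92*(-30 + 2*1) = -92*(-30 + 2) = -92*(-28) = 2576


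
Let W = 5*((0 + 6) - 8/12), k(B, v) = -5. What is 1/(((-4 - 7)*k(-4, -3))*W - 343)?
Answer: 3/3371 ≈ 0.00088994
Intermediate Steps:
W = 80/3 (W = 5*(6 - 8*1/12) = 5*(6 - ⅔) = 5*(16/3) = 80/3 ≈ 26.667)
1/(((-4 - 7)*k(-4, -3))*W - 343) = 1/(((-4 - 7)*(-5))*(80/3) - 343) = 1/(-11*(-5)*(80/3) - 343) = 1/(55*(80/3) - 343) = 1/(4400/3 - 343) = 1/(3371/3) = 3/3371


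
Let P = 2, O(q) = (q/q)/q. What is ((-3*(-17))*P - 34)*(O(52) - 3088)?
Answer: -2729775/13 ≈ -2.0998e+5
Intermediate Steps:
O(q) = 1/q
((-3*(-17))*P - 34)*(O(52) - 3088) = (-3*(-17)*2 - 34)*(1/52 - 3088) = (51*2 - 34)*(1/52 - 3088) = (102 - 34)*(-160575/52) = 68*(-160575/52) = -2729775/13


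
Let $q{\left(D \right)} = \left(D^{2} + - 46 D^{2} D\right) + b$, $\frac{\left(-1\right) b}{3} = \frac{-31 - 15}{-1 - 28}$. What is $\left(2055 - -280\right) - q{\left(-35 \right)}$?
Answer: $- \frac{57162922}{29} \approx -1.9711 \cdot 10^{6}$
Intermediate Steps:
$b = - \frac{138}{29}$ ($b = - 3 \frac{-31 - 15}{-1 - 28} = - 3 \left(- \frac{46}{-29}\right) = - 3 \left(\left(-46\right) \left(- \frac{1}{29}\right)\right) = \left(-3\right) \frac{46}{29} = - \frac{138}{29} \approx -4.7586$)
$q{\left(D \right)} = - \frac{138}{29} + D^{2} - 46 D^{3}$ ($q{\left(D \right)} = \left(D^{2} + - 46 D^{2} D\right) - \frac{138}{29} = \left(D^{2} - 46 D^{3}\right) - \frac{138}{29} = - \frac{138}{29} + D^{2} - 46 D^{3}$)
$\left(2055 - -280\right) - q{\left(-35 \right)} = \left(2055 - -280\right) - \left(- \frac{138}{29} + \left(-35\right)^{2} - 46 \left(-35\right)^{3}\right) = \left(2055 + 280\right) - \left(- \frac{138}{29} + 1225 - -1972250\right) = 2335 - \left(- \frac{138}{29} + 1225 + 1972250\right) = 2335 - \frac{57230637}{29} = - \frac{57162922}{29}$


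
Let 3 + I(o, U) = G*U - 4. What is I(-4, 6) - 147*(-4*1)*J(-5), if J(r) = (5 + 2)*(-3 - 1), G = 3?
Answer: -16453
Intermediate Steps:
J(r) = -28 (J(r) = 7*(-4) = -28)
I(o, U) = -7 + 3*U (I(o, U) = -3 + (3*U - 4) = -3 + (-4 + 3*U) = -7 + 3*U)
I(-4, 6) - 147*(-4*1)*J(-5) = (-7 + 3*6) - 147*(-4*1)*(-28) = (-7 + 18) - (-588)*(-28) = 11 - 147*112 = 11 - 16464 = -16453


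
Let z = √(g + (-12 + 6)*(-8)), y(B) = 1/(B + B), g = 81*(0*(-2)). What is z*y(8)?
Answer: √3/4 ≈ 0.43301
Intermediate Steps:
g = 0 (g = 81*0 = 0)
y(B) = 1/(2*B)
z = 4*√3 (z = √(0 + (-12 + 6)*(-8)) = √(0 - 6*(-8)) = √(0 + 48) = √48 = 4*√3 ≈ 6.9282)
z*y(8) = (4*√3)*((½)/8) = (4*√3)*((½)*(⅛)) = (4*√3)*(1/16) = √3/4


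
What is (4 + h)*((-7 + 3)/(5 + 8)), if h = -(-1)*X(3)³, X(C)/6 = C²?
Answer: -629872/13 ≈ -48452.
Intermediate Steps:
X(C) = 6*C²
h = 157464 (h = -(-1)*(6*3²)³ = -(-1)*(6*9)³ = -(-1)*54³ = -(-1)*157464 = -1*(-157464) = 157464)
(4 + h)*((-7 + 3)/(5 + 8)) = (4 + 157464)*((-7 + 3)/(5 + 8)) = 157468*(-4/13) = -629872/13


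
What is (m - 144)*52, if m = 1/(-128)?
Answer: -239629/32 ≈ -7488.4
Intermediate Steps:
m = -1/128 ≈ -0.0078125
(m - 144)*52 = (-1/128 - 144)*52 = -18433/128*52 = -239629/32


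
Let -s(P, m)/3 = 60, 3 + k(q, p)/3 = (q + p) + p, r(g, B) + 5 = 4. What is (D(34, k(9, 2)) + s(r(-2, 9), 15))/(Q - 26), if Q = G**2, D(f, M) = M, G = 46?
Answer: -15/209 ≈ -0.071770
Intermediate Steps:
r(g, B) = -1 (r(g, B) = -5 + 4 = -1)
k(q, p) = -9 + 3*q + 6*p (k(q, p) = -9 + 3*((q + p) + p) = -9 + 3*((p + q) + p) = -9 + 3*(q + 2*p) = -9 + (3*q + 6*p) = -9 + 3*q + 6*p)
s(P, m) = -180 (s(P, m) = -3*60 = -180)
Q = 2116 (Q = 46**2 = 2116)
(D(34, k(9, 2)) + s(r(-2, 9), 15))/(Q - 26) = ((-9 + 3*9 + 6*2) - 180)/(2116 - 26) = ((-9 + 27 + 12) - 180)/2090 = (30 - 180)*(1/2090) = -150*1/2090 = -15/209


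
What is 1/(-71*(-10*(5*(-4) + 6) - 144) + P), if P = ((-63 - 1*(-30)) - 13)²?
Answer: 1/2400 ≈ 0.00041667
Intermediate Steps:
P = 2116 (P = ((-63 + 30) - 13)² = (-33 - 13)² = (-46)² = 2116)
1/(-71*(-10*(5*(-4) + 6) - 144) + P) = 1/(-71*(-10*(5*(-4) + 6) - 144) + 2116) = 1/(-71*(-10*(-20 + 6) - 144) + 2116) = 1/(-71*(-10*(-14) - 144) + 2116) = 1/(-71*(140 - 144) + 2116) = 1/(-71*(-4) + 2116) = 1/(284 + 2116) = 1/2400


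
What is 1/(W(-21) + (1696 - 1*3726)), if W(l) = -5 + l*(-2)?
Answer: -1/1993 ≈ -0.00050176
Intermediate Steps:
W(l) = -5 - 2*l
1/(W(-21) + (1696 - 1*3726)) = 1/((-5 - 2*(-21)) + (1696 - 1*3726)) = 1/((-5 + 42) + (1696 - 3726)) = 1/(37 - 2030) = 1/(-1993) = -1/1993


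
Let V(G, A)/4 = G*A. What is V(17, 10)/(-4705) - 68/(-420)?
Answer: 1717/98805 ≈ 0.017378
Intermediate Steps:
V(G, A) = 4*A*G (V(G, A) = 4*(G*A) = 4*(A*G) = 4*A*G)
V(17, 10)/(-4705) - 68/(-420) = (4*10*17)/(-4705) - 68/(-420) = 680*(-1/4705) - 68*(-1/420) = -136/941 + 17/105 = 1717/98805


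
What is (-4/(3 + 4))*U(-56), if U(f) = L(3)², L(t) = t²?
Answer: -324/7 ≈ -46.286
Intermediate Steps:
U(f) = 81 (U(f) = (3²)² = 9² = 81)
(-4/(3 + 4))*U(-56) = (-4/(3 + 4))*81 = (-4/7)*81 = ((⅐)*(-4))*81 = -4/7*81 = -324/7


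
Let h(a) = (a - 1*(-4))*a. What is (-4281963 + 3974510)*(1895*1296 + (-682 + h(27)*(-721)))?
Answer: -569329474733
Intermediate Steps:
h(a) = a*(4 + a) (h(a) = (a + 4)*a = (4 + a)*a = a*(4 + a))
(-4281963 + 3974510)*(1895*1296 + (-682 + h(27)*(-721))) = (-4281963 + 3974510)*(1895*1296 + (-682 + (27*(4 + 27))*(-721))) = -307453*(2455920 + (-682 + (27*31)*(-721))) = -307453*(2455920 + (-682 + 837*(-721))) = -307453*(2455920 + (-682 - 603477)) = -307453*(2455920 - 604159) = -307453*1851761 = -569329474733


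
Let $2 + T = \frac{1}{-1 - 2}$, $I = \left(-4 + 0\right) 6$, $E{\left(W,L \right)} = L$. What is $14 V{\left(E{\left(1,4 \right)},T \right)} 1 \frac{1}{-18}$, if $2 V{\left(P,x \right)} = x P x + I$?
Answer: $\frac{70}{81} \approx 0.8642$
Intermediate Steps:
$I = -24$ ($I = \left(-4\right) 6 = -24$)
$T = - \frac{7}{3}$ ($T = -2 + \frac{1}{-1 - 2} = -2 + \frac{1}{-3} = -2 - \frac{1}{3} = - \frac{7}{3} \approx -2.3333$)
$V{\left(P,x \right)} = -12 + \frac{P x^{2}}{2}$ ($V{\left(P,x \right)} = \frac{x P x - 24}{2} = \frac{P x x - 24}{2} = \frac{P x^{2} - 24}{2} = \frac{-24 + P x^{2}}{2} = -12 + \frac{P x^{2}}{2}$)
$14 V{\left(E{\left(1,4 \right)},T \right)} 1 \frac{1}{-18} = 14 \left(-12 + \frac{1}{2} \cdot 4 \left(- \frac{7}{3}\right)^{2}\right) 1 \frac{1}{-18} = 14 \left(-12 + \frac{1}{2} \cdot 4 \cdot \frac{49}{9}\right) 1 \left(- \frac{1}{18}\right) = 14 \left(-12 + \frac{98}{9}\right) \left(- \frac{1}{18}\right) = 14 \left(- \frac{10}{9}\right) \left(- \frac{1}{18}\right) = \left(- \frac{140}{9}\right) \left(- \frac{1}{18}\right) = \frac{70}{81}$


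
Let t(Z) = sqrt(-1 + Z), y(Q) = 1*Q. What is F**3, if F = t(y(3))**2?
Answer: 8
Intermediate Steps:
y(Q) = Q
F = 2 (F = (sqrt(-1 + 3))**2 = (sqrt(2))**2 = 2)
F**3 = 2**3 = 8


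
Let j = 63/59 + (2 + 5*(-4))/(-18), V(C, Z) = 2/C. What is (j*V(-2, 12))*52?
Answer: -6344/59 ≈ -107.53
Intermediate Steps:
j = 122/59 (j = 63*(1/59) + (2 - 20)*(-1/18) = 63/59 - 18*(-1/18) = 63/59 + 1 = 122/59 ≈ 2.0678)
(j*V(-2, 12))*52 = (122*(2/(-2))/59)*52 = (122*(2*(-1/2))/59)*52 = ((122/59)*(-1))*52 = -122/59*52 = -6344/59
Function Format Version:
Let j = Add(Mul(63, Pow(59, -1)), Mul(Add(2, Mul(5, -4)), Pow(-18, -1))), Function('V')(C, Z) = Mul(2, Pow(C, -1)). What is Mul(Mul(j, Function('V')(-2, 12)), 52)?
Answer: Rational(-6344, 59) ≈ -107.53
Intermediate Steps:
j = Rational(122, 59) (j = Add(Mul(63, Rational(1, 59)), Mul(Add(2, -20), Rational(-1, 18))) = Add(Rational(63, 59), Mul(-18, Rational(-1, 18))) = Add(Rational(63, 59), 1) = Rational(122, 59) ≈ 2.0678)
Mul(Mul(j, Function('V')(-2, 12)), 52) = Mul(Mul(Rational(122, 59), Mul(2, Pow(-2, -1))), 52) = Mul(Mul(Rational(122, 59), Mul(2, Rational(-1, 2))), 52) = Mul(Mul(Rational(122, 59), -1), 52) = Mul(Rational(-122, 59), 52) = Rational(-6344, 59)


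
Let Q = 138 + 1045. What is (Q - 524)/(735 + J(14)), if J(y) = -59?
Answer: 659/676 ≈ 0.97485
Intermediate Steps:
Q = 1183
(Q - 524)/(735 + J(14)) = (1183 - 524)/(735 - 59) = 659/676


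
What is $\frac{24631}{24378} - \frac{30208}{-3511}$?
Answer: $\frac{822890065}{85591158} \approx 9.6142$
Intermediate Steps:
$\frac{24631}{24378} - \frac{30208}{-3511} = 24631 \cdot \frac{1}{24378} - - \frac{30208}{3511} = \frac{24631}{24378} + \frac{30208}{3511} = \frac{822890065}{85591158}$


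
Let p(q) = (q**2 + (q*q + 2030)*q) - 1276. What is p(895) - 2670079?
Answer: 716863895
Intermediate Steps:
p(q) = -1276 + q**2 + q*(2030 + q**2) (p(q) = (q**2 + (q**2 + 2030)*q) - 1276 = (q**2 + (2030 + q**2)*q) - 1276 = (q**2 + q*(2030 + q**2)) - 1276 = -1276 + q**2 + q*(2030 + q**2))
p(895) - 2670079 = (-1276 + 895**2 + 895**3 + 2030*895) - 2670079 = (-1276 + 801025 + 716917375 + 1816850) - 2670079 = 719533974 - 2670079 = 716863895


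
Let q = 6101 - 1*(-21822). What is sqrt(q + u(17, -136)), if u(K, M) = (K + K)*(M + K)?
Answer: 3*sqrt(2653) ≈ 154.52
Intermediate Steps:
u(K, M) = 2*K*(K + M) (u(K, M) = (2*K)*(K + M) = 2*K*(K + M))
q = 27923 (q = 6101 + 21822 = 27923)
sqrt(q + u(17, -136)) = sqrt(27923 + 2*17*(17 - 136)) = sqrt(27923 + 2*17*(-119)) = sqrt(27923 - 4046) = sqrt(23877) = 3*sqrt(2653)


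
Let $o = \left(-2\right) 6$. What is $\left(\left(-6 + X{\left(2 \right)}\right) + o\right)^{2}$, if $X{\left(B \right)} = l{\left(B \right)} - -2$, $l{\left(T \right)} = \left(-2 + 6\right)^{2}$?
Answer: $0$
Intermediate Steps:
$l{\left(T \right)} = 16$ ($l{\left(T \right)} = 4^{2} = 16$)
$o = -12$
$X{\left(B \right)} = 18$ ($X{\left(B \right)} = 16 - -2 = 16 + 2 = 18$)
$\left(\left(-6 + X{\left(2 \right)}\right) + o\right)^{2} = \left(\left(-6 + 18\right) - 12\right)^{2} = \left(12 - 12\right)^{2} = 0^{2} = 0$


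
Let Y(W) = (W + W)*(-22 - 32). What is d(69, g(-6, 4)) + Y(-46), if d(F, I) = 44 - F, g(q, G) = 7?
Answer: 4943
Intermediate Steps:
Y(W) = -108*W (Y(W) = (2*W)*(-54) = -108*W)
d(69, g(-6, 4)) + Y(-46) = (44 - 1*69) - 108*(-46) = (44 - 69) + 4968 = -25 + 4968 = 4943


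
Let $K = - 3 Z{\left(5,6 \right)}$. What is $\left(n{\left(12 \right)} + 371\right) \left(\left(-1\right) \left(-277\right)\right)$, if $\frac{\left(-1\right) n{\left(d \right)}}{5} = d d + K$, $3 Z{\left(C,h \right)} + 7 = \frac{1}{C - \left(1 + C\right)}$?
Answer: $-107753$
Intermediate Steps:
$Z{\left(C,h \right)} = - \frac{8}{3}$ ($Z{\left(C,h \right)} = - \frac{7}{3} + \frac{1}{3 \left(C - \left(1 + C\right)\right)} = - \frac{7}{3} + \frac{1}{3 \left(-1\right)} = - \frac{7}{3} + \frac{1}{3} \left(-1\right) = - \frac{7}{3} - \frac{1}{3} = - \frac{8}{3}$)
$K = 8$ ($K = \left(-3\right) \left(- \frac{8}{3}\right) = 8$)
$n{\left(d \right)} = -40 - 5 d^{2}$ ($n{\left(d \right)} = - 5 \left(d d + 8\right) = - 5 \left(d^{2} + 8\right) = - 5 \left(8 + d^{2}\right) = -40 - 5 d^{2}$)
$\left(n{\left(12 \right)} + 371\right) \left(\left(-1\right) \left(-277\right)\right) = \left(\left(-40 - 5 \cdot 12^{2}\right) + 371\right) \left(\left(-1\right) \left(-277\right)\right) = \left(\left(-40 - 720\right) + 371\right) 277 = \left(-760 + 371\right) 277 = \left(-389\right) 277 = -107753$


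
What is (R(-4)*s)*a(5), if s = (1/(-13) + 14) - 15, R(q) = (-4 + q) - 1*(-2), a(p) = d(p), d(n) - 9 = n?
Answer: 1176/13 ≈ 90.462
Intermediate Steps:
d(n) = 9 + n
a(p) = 9 + p
R(q) = -2 + q (R(q) = (-4 + q) + 2 = -2 + q)
s = -14/13 (s = (-1/13 + 14) - 15 = 181/13 - 15 = -14/13 ≈ -1.0769)
(R(-4)*s)*a(5) = ((-2 - 4)*(-14/13))*(9 + 5) = -6*(-14/13)*14 = (84/13)*14 = 1176/13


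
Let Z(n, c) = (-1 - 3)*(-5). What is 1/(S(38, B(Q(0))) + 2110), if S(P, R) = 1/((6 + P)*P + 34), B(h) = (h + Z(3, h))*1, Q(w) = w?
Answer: 1706/3599661 ≈ 0.00047393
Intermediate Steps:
Z(n, c) = 20 (Z(n, c) = -4*(-5) = 20)
B(h) = 20 + h (B(h) = (h + 20)*1 = (20 + h)*1 = 20 + h)
S(P, R) = 1/(34 + P*(6 + P)) (S(P, R) = 1/(P*(6 + P) + 34) = 1/(34 + P*(6 + P)))
1/(S(38, B(Q(0))) + 2110) = 1/(1/(34 + 38² + 6*38) + 2110) = 1/(1/(34 + 1444 + 228) + 2110) = 1/(1/1706 + 2110) = 1/(3599661/1706) = 1706/3599661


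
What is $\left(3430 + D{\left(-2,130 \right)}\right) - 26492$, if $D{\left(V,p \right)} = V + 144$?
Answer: $-22920$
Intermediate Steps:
$D{\left(V,p \right)} = 144 + V$
$\left(3430 + D{\left(-2,130 \right)}\right) - 26492 = \left(3430 + \left(144 - 2\right)\right) - 26492 = \left(3430 + 142\right) - 26492 = 3572 - 26492 = -22920$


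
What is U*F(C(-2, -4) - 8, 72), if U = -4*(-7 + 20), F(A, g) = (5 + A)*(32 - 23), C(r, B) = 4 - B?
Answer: -2340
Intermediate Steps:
F(A, g) = 45 + 9*A (F(A, g) = (5 + A)*9 = 45 + 9*A)
U = -52 (U = -4*13 = -52)
U*F(C(-2, -4) - 8, 72) = -52*(45 + 9*((4 - 1*(-4)) - 8)) = -52*(45 + 9*((4 + 4) - 8)) = -52*(45 + 9*(8 - 8)) = -52*(45 + 9*0) = -52*(45 + 0) = -52*45 = -2340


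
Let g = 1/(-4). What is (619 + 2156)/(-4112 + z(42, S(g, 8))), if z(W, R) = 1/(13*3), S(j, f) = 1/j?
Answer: -108225/160367 ≈ -0.67486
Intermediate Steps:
g = -¼ ≈ -0.25000
z(W, R) = 1/39
(619 + 2156)/(-4112 + z(42, S(g, 8))) = (619 + 2156)/(-4112 + 1/39) = 2775/(-160367/39) = 2775*(-39/160367) = -108225/160367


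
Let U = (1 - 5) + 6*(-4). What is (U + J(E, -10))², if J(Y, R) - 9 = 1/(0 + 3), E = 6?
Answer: 3136/9 ≈ 348.44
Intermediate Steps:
J(Y, R) = 28/3 (J(Y, R) = 9 + 1/(0 + 3) = 9 + 1/3 = 9 + ⅓ = 28/3)
U = -28 (U = -4 - 24 = -28)
(U + J(E, -10))² = (-28 + 28/3)² = (-56/3)² = 3136/9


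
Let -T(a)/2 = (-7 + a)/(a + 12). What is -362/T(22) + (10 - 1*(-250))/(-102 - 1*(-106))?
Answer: 7129/15 ≈ 475.27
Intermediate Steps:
T(a) = -2*(-7 + a)/(12 + a) (T(a) = -2*(-7 + a)/(a + 12) = -2*(-7 + a)/(12 + a))
-362/T(22) + (10 - 1*(-250))/(-102 - 1*(-106)) = -362*(12 + 22)/(2*(7 - 1*22)) + (10 - 1*(-250))/(-102 - 1*(-106)) = -362*17/(7 - 22) + (10 + 250)/(-102 + 106) = -362/(2*(1/34)*(-15)) + 260/4 = -362/(-15/17) + 260*(1/4) = -362*(-17/15) + 65 = 6154/15 + 65 = 7129/15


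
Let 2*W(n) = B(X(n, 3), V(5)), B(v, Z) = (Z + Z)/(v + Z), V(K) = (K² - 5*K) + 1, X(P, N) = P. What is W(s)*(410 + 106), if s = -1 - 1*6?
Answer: -86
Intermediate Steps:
V(K) = 1 + K² - 5*K
B(v, Z) = 2*Z/(Z + v) (B(v, Z) = (2*Z)/(Z + v) = 2*Z/(Z + v))
s = -7 (s = -1 - 6 = -7)
W(n) = 1/(1 + n) (W(n) = (2*(1 + 5² - 5*5)/((1 + 5² - 5*5) + n))/2 = (2*(1 + 25 - 25)/((1 + 25 - 25) + n))/2 = (2*1/(1 + n))/2 = (2/(1 + n))/2 = 1/(1 + n))
W(s)*(410 + 106) = (410 + 106)/(1 - 7) = 516/(-6) = -⅙*516 = -86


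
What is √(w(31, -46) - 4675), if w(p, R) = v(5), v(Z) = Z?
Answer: I*√4670 ≈ 68.337*I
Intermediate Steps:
w(p, R) = 5
√(w(31, -46) - 4675) = √(5 - 4675) = √(-4670) = I*√4670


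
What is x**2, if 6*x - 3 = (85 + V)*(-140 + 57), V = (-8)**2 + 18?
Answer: 48011041/9 ≈ 5.3346e+6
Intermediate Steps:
V = 82 (V = 64 + 18 = 82)
x = -6929/3 (x = 1/2 + ((85 + 82)*(-140 + 57))/6 = 1/2 + (167*(-83))/6 = 1/2 + (1/6)*(-13861) = 1/2 - 13861/6 = -6929/3 ≈ -2309.7)
x**2 = (-6929/3)**2 = 48011041/9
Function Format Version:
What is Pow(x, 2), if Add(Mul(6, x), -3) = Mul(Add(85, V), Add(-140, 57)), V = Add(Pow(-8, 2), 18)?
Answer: Rational(48011041, 9) ≈ 5.3346e+6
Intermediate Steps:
V = 82 (V = Add(64, 18) = 82)
x = Rational(-6929, 3) (x = Add(Rational(1, 2), Mul(Rational(1, 6), Mul(Add(85, 82), Add(-140, 57)))) = Add(Rational(1, 2), Mul(Rational(1, 6), Mul(167, -83))) = Add(Rational(1, 2), Mul(Rational(1, 6), -13861)) = Add(Rational(1, 2), Rational(-13861, 6)) = Rational(-6929, 3) ≈ -2309.7)
Pow(x, 2) = Pow(Rational(-6929, 3), 2) = Rational(48011041, 9)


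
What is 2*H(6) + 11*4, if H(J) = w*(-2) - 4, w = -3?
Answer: 48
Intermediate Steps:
H(J) = 2 (H(J) = -3*(-2) - 4 = 6 - 4 = 2)
2*H(6) + 11*4 = 2*2 + 11*4 = 4 + 44 = 48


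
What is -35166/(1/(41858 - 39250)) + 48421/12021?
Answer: -1102481059067/12021 ≈ -9.1713e+7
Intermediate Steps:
-35166/(1/(41858 - 39250)) + 48421/12021 = -35166/(1/2608) + 48421*(1/12021) = -35166/1/2608 + 48421/12021 = -35166*2608 + 48421/12021 = -91712928 + 48421/12021 = -1102481059067/12021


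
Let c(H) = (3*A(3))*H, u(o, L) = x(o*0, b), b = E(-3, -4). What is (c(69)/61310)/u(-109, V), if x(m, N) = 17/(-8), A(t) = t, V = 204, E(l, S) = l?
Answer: -2484/521135 ≈ -0.0047665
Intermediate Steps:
b = -3
x(m, N) = -17/8 (x(m, N) = 17*(-⅛) = -17/8)
u(o, L) = -17/8
c(H) = 9*H (c(H) = (3*3)*H = 9*H)
(c(69)/61310)/u(-109, V) = ((9*69)/61310)/(-17/8) = (621*(1/61310))*(-8/17) = (621/61310)*(-8/17) = -2484/521135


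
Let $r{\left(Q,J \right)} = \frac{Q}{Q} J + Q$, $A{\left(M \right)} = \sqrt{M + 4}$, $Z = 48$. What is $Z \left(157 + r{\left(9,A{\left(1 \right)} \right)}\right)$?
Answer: $7968 + 48 \sqrt{5} \approx 8075.3$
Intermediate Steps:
$A{\left(M \right)} = \sqrt{4 + M}$
$r{\left(Q,J \right)} = J + Q$ ($r{\left(Q,J \right)} = 1 J + Q = J + Q$)
$Z \left(157 + r{\left(9,A{\left(1 \right)} \right)}\right) = 48 \left(157 + \left(\sqrt{4 + 1} + 9\right)\right) = 48 \left(157 + \left(\sqrt{5} + 9\right)\right) = 48 \left(157 + \left(9 + \sqrt{5}\right)\right) = 48 \left(166 + \sqrt{5}\right) = 7968 + 48 \sqrt{5}$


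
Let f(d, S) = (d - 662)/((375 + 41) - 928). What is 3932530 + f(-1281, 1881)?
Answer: 2013457303/512 ≈ 3.9325e+6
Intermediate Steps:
f(d, S) = 331/256 - d/512 (f(d, S) = (-662 + d)/(416 - 928) = (-662 + d)/(-512) = (-662 + d)*(-1/512) = 331/256 - d/512)
3932530 + f(-1281, 1881) = 3932530 + (331/256 - 1/512*(-1281)) = 3932530 + (331/256 + 1281/512) = 3932530 + 1943/512 = 2013457303/512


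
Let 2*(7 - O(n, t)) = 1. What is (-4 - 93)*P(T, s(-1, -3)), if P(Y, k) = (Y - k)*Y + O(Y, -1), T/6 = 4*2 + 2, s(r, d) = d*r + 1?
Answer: -653101/2 ≈ -3.2655e+5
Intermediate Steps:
O(n, t) = 13/2 (O(n, t) = 7 - ½*1 = 7 - ½ = 13/2)
s(r, d) = 1 + d*r
T = 60 (T = 6*(4*2 + 2) = 6*(8 + 2) = 6*10 = 60)
P(Y, k) = 13/2 + Y*(Y - k) (P(Y, k) = (Y - k)*Y + 13/2 = Y*(Y - k) + 13/2 = 13/2 + Y*(Y - k))
(-4 - 93)*P(T, s(-1, -3)) = (-4 - 93)*(13/2 + 60² - 1*60*(1 - 3*(-1))) = -97*(13/2 + 3600 - 1*60*(1 + 3)) = -97*(13/2 + 3600 - 1*60*4) = -97*(13/2 + 3600 - 240) = -97*6733/2 = -653101/2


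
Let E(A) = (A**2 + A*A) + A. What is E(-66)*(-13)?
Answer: -112398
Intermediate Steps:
E(A) = A + 2*A**2 (E(A) = (A**2 + A**2) + A = 2*A**2 + A = A + 2*A**2)
E(-66)*(-13) = -66*(1 + 2*(-66))*(-13) = -66*(1 - 132)*(-13) = -66*(-131)*(-13) = 8646*(-13) = -112398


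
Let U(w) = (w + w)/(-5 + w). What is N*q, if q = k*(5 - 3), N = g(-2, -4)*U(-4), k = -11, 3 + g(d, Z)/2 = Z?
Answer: 2464/9 ≈ 273.78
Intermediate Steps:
g(d, Z) = -6 + 2*Z
U(w) = 2*w/(-5 + w) (U(w) = (2*w)/(-5 + w) = 2*w/(-5 + w))
N = -112/9 (N = (-6 + 2*(-4))*(2*(-4)/(-5 - 4)) = (-6 - 8)*(2*(-4)/(-9)) = -28*(-4)*(-1)/9 = -14*8/9 = -112/9 ≈ -12.444)
q = -22 (q = -11*(5 - 3) = -11*2 = -22)
N*q = -112/9*(-22) = 2464/9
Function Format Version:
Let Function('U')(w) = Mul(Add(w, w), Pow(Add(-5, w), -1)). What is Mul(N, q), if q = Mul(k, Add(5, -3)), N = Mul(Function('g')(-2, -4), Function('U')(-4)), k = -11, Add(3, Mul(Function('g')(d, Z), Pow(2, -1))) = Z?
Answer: Rational(2464, 9) ≈ 273.78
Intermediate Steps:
Function('g')(d, Z) = Add(-6, Mul(2, Z))
Function('U')(w) = Mul(2, w, Pow(Add(-5, w), -1)) (Function('U')(w) = Mul(Mul(2, w), Pow(Add(-5, w), -1)) = Mul(2, w, Pow(Add(-5, w), -1)))
N = Rational(-112, 9) (N = Mul(Add(-6, Mul(2, -4)), Mul(2, -4, Pow(Add(-5, -4), -1))) = Mul(Add(-6, -8), Mul(2, -4, Pow(-9, -1))) = Mul(-14, Mul(2, -4, Rational(-1, 9))) = Mul(-14, Rational(8, 9)) = Rational(-112, 9) ≈ -12.444)
q = -22 (q = Mul(-11, Add(5, -3)) = Mul(-11, 2) = -22)
Mul(N, q) = Mul(Rational(-112, 9), -22) = Rational(2464, 9)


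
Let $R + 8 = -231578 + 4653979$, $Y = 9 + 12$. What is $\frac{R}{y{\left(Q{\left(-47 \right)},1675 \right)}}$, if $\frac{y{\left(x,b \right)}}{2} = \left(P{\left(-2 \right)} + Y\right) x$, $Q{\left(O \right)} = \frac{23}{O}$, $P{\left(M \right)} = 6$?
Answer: $- \frac{23094719}{138} \approx -1.6735 \cdot 10^{5}$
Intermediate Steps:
$Y = 21$
$y{\left(x,b \right)} = 54 x$ ($y{\left(x,b \right)} = 2 \left(6 + 21\right) x = 2 \cdot 27 x = 54 x$)
$R = 4422393$ ($R = -8 + \left(-231578 + 4653979\right) = -8 + 4422401 = 4422393$)
$\frac{R}{y{\left(Q{\left(-47 \right)},1675 \right)}} = \frac{4422393}{54 \frac{23}{-47}} = \frac{4422393}{54 \cdot 23 \left(- \frac{1}{47}\right)} = \frac{4422393}{54 \left(- \frac{23}{47}\right)} = \frac{4422393}{- \frac{1242}{47}} = 4422393 \left(- \frac{47}{1242}\right) = - \frac{23094719}{138}$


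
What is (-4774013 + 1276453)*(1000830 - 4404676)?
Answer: 11905155615760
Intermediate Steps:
(-4774013 + 1276453)*(1000830 - 4404676) = -3497560*(-3403846) = 11905155615760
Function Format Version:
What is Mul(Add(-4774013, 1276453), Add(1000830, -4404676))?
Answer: 11905155615760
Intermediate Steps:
Mul(Add(-4774013, 1276453), Add(1000830, -4404676)) = Mul(-3497560, -3403846) = 11905155615760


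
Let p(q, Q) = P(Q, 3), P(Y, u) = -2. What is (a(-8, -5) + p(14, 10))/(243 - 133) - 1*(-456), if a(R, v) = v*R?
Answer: 25099/55 ≈ 456.35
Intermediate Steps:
a(R, v) = R*v
p(q, Q) = -2
(a(-8, -5) + p(14, 10))/(243 - 133) - 1*(-456) = (-8*(-5) - 2)/(243 - 133) - 1*(-456) = (40 - 2)/110 + 456 = 38*(1/110) + 456 = 19/55 + 456 = 25099/55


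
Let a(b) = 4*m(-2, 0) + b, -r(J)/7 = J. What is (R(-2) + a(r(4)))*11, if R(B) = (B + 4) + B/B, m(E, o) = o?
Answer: -275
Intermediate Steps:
r(J) = -7*J
R(B) = 5 + B (R(B) = (4 + B) + 1 = 5 + B)
a(b) = b (a(b) = 4*0 + b = 0 + b = b)
(R(-2) + a(r(4)))*11 = ((5 - 2) - 7*4)*11 = (3 - 28)*11 = -25*11 = -275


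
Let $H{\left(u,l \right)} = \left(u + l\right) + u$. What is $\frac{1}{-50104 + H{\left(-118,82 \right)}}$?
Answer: $- \frac{1}{50258} \approx -1.9897 \cdot 10^{-5}$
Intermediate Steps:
$H{\left(u,l \right)} = l + 2 u$ ($H{\left(u,l \right)} = \left(l + u\right) + u = l + 2 u$)
$\frac{1}{-50104 + H{\left(-118,82 \right)}} = \frac{1}{-50104 + \left(82 + 2 \left(-118\right)\right)} = \frac{1}{-50104 + \left(82 - 236\right)} = \frac{1}{-50104 - 154} = \frac{1}{-50258} = - \frac{1}{50258}$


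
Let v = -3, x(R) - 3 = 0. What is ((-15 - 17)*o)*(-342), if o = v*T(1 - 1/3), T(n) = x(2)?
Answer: -98496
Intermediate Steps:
x(R) = 3 (x(R) = 3 + 0 = 3)
T(n) = 3
o = -9 (o = -3*3 = -9)
((-15 - 17)*o)*(-342) = ((-15 - 17)*(-9))*(-342) = -32*(-9)*(-342) = 288*(-342) = -98496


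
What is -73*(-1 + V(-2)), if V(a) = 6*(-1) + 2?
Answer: 365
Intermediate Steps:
V(a) = -4 (V(a) = -6 + 2 = -4)
-73*(-1 + V(-2)) = -73*(-1 - 4) = -73*(-5) = 365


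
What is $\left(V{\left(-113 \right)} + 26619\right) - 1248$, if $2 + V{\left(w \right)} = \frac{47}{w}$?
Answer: $\frac{2866650}{113} \approx 25369.0$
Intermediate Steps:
$V{\left(w \right)} = -2 + \frac{47}{w}$
$\left(V{\left(-113 \right)} + 26619\right) - 1248 = \left(\left(-2 + \frac{47}{-113}\right) + 26619\right) - 1248 = \left(\left(-2 + 47 \left(- \frac{1}{113}\right)\right) + 26619\right) - 1248 = \left(\left(-2 - \frac{47}{113}\right) + 26619\right) - 1248 = \left(- \frac{273}{113} + 26619\right) - 1248 = \frac{3007674}{113} - 1248 = \frac{2866650}{113}$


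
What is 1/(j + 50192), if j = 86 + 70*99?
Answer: 1/57208 ≈ 1.7480e-5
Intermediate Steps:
j = 7016 (j = 86 + 6930 = 7016)
1/(j + 50192) = 1/(7016 + 50192) = 1/57208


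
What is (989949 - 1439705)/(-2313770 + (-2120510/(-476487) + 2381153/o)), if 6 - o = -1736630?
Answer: 33833282615166672/174054903899955979 ≈ 0.19438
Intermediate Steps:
o = 1736636 (o = 6 - 1*(-1736630) = 6 + 1736630 = 1736636)
(989949 - 1439705)/(-2313770 + (-2120510/(-476487) + 2381153/o)) = (989949 - 1439705)/(-2313770 + (-2120510/(-476487) + 2381153/1736636)) = -449756/(-2313770 + (-2120510*(-1/476487) + 2381153*(1/1736636))) = -449756/(-2313770 + (2120510/476487 + 2381153/1736636)) = -449756/(-2313770 + 437922041261/75225861612) = -449756/(-174054903899955979/75225861612) = -449756*(-75225861612/174054903899955979) = 33833282615166672/174054903899955979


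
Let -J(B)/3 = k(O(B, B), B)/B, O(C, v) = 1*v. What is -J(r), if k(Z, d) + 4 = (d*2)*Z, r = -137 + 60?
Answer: -35562/77 ≈ -461.84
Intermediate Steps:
O(C, v) = v
r = -77
k(Z, d) = -4 + 2*Z*d (k(Z, d) = -4 + (d*2)*Z = -4 + (2*d)*Z = -4 + 2*Z*d)
J(B) = -3*(-4 + 2*B²)/B (J(B) = -3*(-4 + 2*B*B)/B = -3*(-4 + 2*B²)/B)
-J(r) = -(-6*(-77) + 12/(-77)) = -(462 + 12*(-1/77)) = -(462 - 12/77) = -1*35562/77 = -35562/77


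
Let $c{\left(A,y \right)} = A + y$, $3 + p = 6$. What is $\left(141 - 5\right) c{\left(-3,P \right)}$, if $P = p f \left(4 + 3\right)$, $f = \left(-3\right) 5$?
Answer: $-43248$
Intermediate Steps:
$p = 3$ ($p = -3 + 6 = 3$)
$f = -15$
$P = -315$ ($P = 3 \left(-15\right) \left(4 + 3\right) = \left(-45\right) 7 = -315$)
$\left(141 - 5\right) c{\left(-3,P \right)} = \left(141 - 5\right) \left(-3 - 315\right) = 136 \left(-318\right) = -43248$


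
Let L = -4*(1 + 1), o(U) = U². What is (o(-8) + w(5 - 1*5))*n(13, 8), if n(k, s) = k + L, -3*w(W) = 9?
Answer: 305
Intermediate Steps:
w(W) = -3 (w(W) = -⅓*9 = -3)
L = -8 (L = -4*2 = -8)
n(k, s) = -8 + k (n(k, s) = k - 8 = -8 + k)
(o(-8) + w(5 - 1*5))*n(13, 8) = ((-8)² - 3)*(-8 + 13) = (64 - 3)*5 = 61*5 = 305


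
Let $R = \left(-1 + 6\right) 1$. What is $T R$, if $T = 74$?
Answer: $370$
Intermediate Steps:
$R = 5$ ($R = 5 \cdot 1 = 5$)
$T R = 74 \cdot 5 = 370$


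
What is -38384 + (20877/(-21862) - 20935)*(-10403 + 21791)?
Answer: -2606573892322/10931 ≈ -2.3846e+8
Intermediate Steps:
-38384 + (20877/(-21862) - 20935)*(-10403 + 21791) = -38384 + (20877*(-1/21862) - 20935)*11388 = -38384 + (-20877/21862 - 20935)*11388 = -38384 - 457701847/21862*11388 = -38384 - 2606154316818/10931 = -2606573892322/10931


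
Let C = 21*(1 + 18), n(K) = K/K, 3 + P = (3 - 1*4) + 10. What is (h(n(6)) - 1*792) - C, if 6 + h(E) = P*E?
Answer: -1191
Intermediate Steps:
P = 6 (P = -3 + ((3 - 1*4) + 10) = -3 + ((3 - 4) + 10) = -3 + (-1 + 10) = -3 + 9 = 6)
n(K) = 1
h(E) = -6 + 6*E
C = 399 (C = 21*19 = 399)
(h(n(6)) - 1*792) - C = ((-6 + 6*1) - 1*792) - 1*399 = ((-6 + 6) - 792) - 399 = (0 - 792) - 399 = -792 - 399 = -1191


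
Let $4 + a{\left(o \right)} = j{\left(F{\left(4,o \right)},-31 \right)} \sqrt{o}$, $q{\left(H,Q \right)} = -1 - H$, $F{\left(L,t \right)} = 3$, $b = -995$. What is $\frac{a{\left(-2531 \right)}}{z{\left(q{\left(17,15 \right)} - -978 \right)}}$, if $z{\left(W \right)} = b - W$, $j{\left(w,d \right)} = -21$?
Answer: $\frac{4}{1955} + \frac{21 i \sqrt{2531}}{1955} \approx 0.002046 + 0.5404 i$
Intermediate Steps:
$z{\left(W \right)} = -995 - W$
$a{\left(o \right)} = -4 - 21 \sqrt{o}$
$\frac{a{\left(-2531 \right)}}{z{\left(q{\left(17,15 \right)} - -978 \right)}} = \frac{-4 - 21 \sqrt{-2531}}{-995 - \left(\left(-1 - 17\right) - -978\right)} = \frac{-4 - 21 i \sqrt{2531}}{-995 - \left(\left(-1 - 17\right) + 978\right)} = \frac{-4 - 21 i \sqrt{2531}}{-995 - \left(-18 + 978\right)} = \frac{-4 - 21 i \sqrt{2531}}{-995 - 960} = \frac{-4 - 21 i \sqrt{2531}}{-1955} = \left(-4 - 21 i \sqrt{2531}\right) \left(- \frac{1}{1955}\right) = \frac{4}{1955} + \frac{21 i \sqrt{2531}}{1955}$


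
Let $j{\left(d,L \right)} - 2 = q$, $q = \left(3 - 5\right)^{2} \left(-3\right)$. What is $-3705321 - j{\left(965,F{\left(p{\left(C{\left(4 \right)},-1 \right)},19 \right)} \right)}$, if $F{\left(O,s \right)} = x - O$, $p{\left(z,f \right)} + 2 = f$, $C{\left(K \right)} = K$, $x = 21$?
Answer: $-3705311$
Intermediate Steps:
$p{\left(z,f \right)} = -2 + f$
$F{\left(O,s \right)} = 21 - O$
$q = -12$ ($q = \left(-2\right)^{2} \left(-3\right) = 4 \left(-3\right) = -12$)
$j{\left(d,L \right)} = -10$ ($j{\left(d,L \right)} = 2 - 12 = -10$)
$-3705321 - j{\left(965,F{\left(p{\left(C{\left(4 \right)},-1 \right)},19 \right)} \right)} = -3705321 - -10 = -3705321 + 10 = -3705311$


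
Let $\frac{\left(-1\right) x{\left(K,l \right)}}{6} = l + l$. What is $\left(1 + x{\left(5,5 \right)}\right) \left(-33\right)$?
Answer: $1947$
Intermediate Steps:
$x{\left(K,l \right)} = - 12 l$ ($x{\left(K,l \right)} = - 6 \left(l + l\right) = - 6 \cdot 2 l = - 12 l$)
$\left(1 + x{\left(5,5 \right)}\right) \left(-33\right) = \left(1 - 60\right) \left(-33\right) = \left(-59\right) \left(-33\right) = 1947$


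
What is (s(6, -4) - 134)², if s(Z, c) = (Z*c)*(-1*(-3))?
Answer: 42436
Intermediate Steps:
s(Z, c) = 3*Z*c (s(Z, c) = (Z*c)*3 = 3*Z*c)
(s(6, -4) - 134)² = (3*6*(-4) - 134)² = (-72 - 134)² = (-206)² = 42436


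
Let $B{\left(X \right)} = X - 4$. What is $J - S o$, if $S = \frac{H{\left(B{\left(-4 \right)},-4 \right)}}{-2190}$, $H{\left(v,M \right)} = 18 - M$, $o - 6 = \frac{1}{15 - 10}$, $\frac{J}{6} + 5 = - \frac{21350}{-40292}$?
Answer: $- \frac{210816926}{7878525} \approx -26.758$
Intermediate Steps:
$B{\left(X \right)} = -4 + X$ ($B{\left(X \right)} = X - 4 = -4 + X$)
$J = - \frac{38595}{1439}$ ($J = -30 + 6 \left(- \frac{21350}{-40292}\right) = -30 + 6 \left(\left(-21350\right) \left(- \frac{1}{40292}\right)\right) = -30 + 6 \cdot \frac{1525}{2878} = -30 + \frac{4575}{1439} = - \frac{38595}{1439} \approx -26.821$)
$o = \frac{31}{5}$ ($o = 6 + \frac{1}{15 - 10} = 6 + \frac{1}{5} = \frac{31}{5} \approx 6.2$)
$S = - \frac{11}{1095}$ ($S = \frac{18 - -4}{-2190} = \left(18 + 4\right) \left(- \frac{1}{2190}\right) = 22 \left(- \frac{1}{2190}\right) = - \frac{11}{1095} \approx -0.010046$)
$J - S o = - \frac{38595}{1439} - \left(- \frac{11}{1095}\right) \frac{31}{5} = - \frac{38595}{1439} - - \frac{341}{5475} = - \frac{38595}{1439} + \frac{341}{5475} = - \frac{210816926}{7878525}$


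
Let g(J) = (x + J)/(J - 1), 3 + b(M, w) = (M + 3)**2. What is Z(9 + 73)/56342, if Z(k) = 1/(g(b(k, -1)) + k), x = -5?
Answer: 7221/33767957938 ≈ 2.1384e-7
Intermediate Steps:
b(M, w) = -3 + (3 + M)**2 (b(M, w) = -3 + (M + 3)**2 = -3 + (3 + M)**2)
g(J) = (-5 + J)/(-1 + J) (g(J) = (-5 + J)/(J - 1) = (-5 + J)/(-1 + J))
Z(k) = 1/(k + (-8 + (3 + k)**2)/(-4 + (3 + k)**2)) (Z(k) = 1/((-5 + (-3 + (3 + k)**2))/(-1 + (-3 + (3 + k)**2)) + k) = 1/((-8 + (3 + k)**2)/(-4 + (3 + k)**2) + k) = 1/(k + (-8 + (3 + k)**2)/(-4 + (3 + k)**2)))
Z(9 + 73)/56342 = ((-4 + (3 + (9 + 73))**2)/(-8 + (3 + (9 + 73))**2 + (9 + 73)*(-4 + (3 + (9 + 73))**2)))/56342 = ((-4 + (3 + 82)**2)/(-8 + (3 + 82)**2 + 82*(-4 + (3 + 82)**2)))*(1/56342) = ((-4 + 85**2)/(-8 + 85**2 + 82*(-4 + 85**2)))*(1/56342) = ((-4 + 7225)/(-8 + 7225 + 82*(-4 + 7225)))*(1/56342) = (7221/(-8 + 7225 + 82*7221))*(1/56342) = (7221/(-8 + 7225 + 592122))*(1/56342) = (7221/599339)*(1/56342) = 7221/33767957938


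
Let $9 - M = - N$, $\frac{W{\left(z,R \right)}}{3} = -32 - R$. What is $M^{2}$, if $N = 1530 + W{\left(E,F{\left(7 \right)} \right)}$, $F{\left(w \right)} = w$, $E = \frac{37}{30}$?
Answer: $2022084$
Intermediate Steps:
$E = \frac{37}{30}$ ($E = 37 \cdot \frac{1}{30} = \frac{37}{30} \approx 1.2333$)
$W{\left(z,R \right)} = -96 - 3 R$ ($W{\left(z,R \right)} = 3 \left(-32 - R\right) = -96 - 3 R$)
$N = 1413$ ($N = 1530 - 117 = 1413$)
$M = 1422$ ($M = 9 - \left(-1\right) 1413 = 9 - -1413 = 9 + 1413 = 1422$)
$M^{2} = 1422^{2} = 2022084$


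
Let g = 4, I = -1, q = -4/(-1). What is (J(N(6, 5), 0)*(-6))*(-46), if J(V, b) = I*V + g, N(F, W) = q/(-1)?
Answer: 2208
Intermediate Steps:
q = 4 (q = -4*(-1) = 4)
N(F, W) = -4 (N(F, W) = 4/(-1) = 4*(-1) = -4)
J(V, b) = 4 - V (J(V, b) = -V + 4 = 4 - V)
(J(N(6, 5), 0)*(-6))*(-46) = ((4 - 1*(-4))*(-6))*(-46) = ((4 + 4)*(-6))*(-46) = (8*(-6))*(-46) = -48*(-46) = 2208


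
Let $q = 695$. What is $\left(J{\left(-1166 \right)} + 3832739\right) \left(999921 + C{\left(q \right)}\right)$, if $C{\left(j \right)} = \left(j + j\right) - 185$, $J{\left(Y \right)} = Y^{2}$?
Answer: $5198141524170$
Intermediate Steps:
$C{\left(j \right)} = -185 + 2 j$ ($C{\left(j \right)} = 2 j - 185 = -185 + 2 j$)
$\left(J{\left(-1166 \right)} + 3832739\right) \left(999921 + C{\left(q \right)}\right) = \left(\left(-1166\right)^{2} + 3832739\right) \left(999921 + \left(-185 + 2 \cdot 695\right)\right) = \left(1359556 + 3832739\right) \left(999921 + \left(-185 + 1390\right)\right) = 5192295 \left(999921 + 1205\right) = 5192295 \cdot 1001126 = 5198141524170$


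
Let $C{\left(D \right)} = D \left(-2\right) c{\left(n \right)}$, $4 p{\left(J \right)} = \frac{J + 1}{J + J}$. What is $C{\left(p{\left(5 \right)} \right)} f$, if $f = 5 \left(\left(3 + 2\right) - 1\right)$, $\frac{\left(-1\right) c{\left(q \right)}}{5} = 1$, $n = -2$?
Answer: $30$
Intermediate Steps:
$p{\left(J \right)} = \frac{1 + J}{8 J}$ ($p{\left(J \right)} = \frac{\left(J + 1\right) \frac{1}{J + J}}{4} = \frac{\left(1 + J\right) \frac{1}{2 J}}{4} = \frac{\frac{1}{2} \frac{1}{J} \left(1 + J\right)}{4} = \frac{1 + J}{8 J}$)
$c{\left(q \right)} = -5$ ($c{\left(q \right)} = \left(-5\right) 1 = -5$)
$C{\left(D \right)} = 10 D$ ($C{\left(D \right)} = D \left(-2\right) \left(-5\right) = - 2 D \left(-5\right) = 10 D$)
$f = 20$ ($f = 5 \left(5 - 1\right) = 5 \cdot 4 = 20$)
$C{\left(p{\left(5 \right)} \right)} f = 10 \frac{1 + 5}{8 \cdot 5} \cdot 20 = 10 \cdot \frac{1}{8} \cdot \frac{1}{5} \cdot 6 \cdot 20 = 10 \cdot \frac{3}{20} \cdot 20 = \frac{3}{2} \cdot 20 = 30$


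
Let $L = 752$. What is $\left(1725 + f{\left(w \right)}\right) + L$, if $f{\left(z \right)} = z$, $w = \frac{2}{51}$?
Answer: $\frac{126329}{51} \approx 2477.0$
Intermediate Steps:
$w = \frac{2}{51}$ ($w = 2 \cdot \frac{1}{51} = \frac{2}{51} \approx 0.039216$)
$\left(1725 + f{\left(w \right)}\right) + L = \left(1725 + \frac{2}{51}\right) + 752 = \frac{87977}{51} + 752 = \frac{126329}{51}$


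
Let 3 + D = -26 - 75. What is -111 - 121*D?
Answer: 12473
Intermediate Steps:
D = -104 (D = -3 + (-26 - 75) = -3 - 101 = -104)
-111 - 121*D = -111 - 121*(-104) = -111 + 12584 = 12473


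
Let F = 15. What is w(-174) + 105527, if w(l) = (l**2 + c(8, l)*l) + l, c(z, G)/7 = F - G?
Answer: -94573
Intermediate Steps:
c(z, G) = 105 - 7*G (c(z, G) = 7*(15 - G) = 105 - 7*G)
w(l) = l + l**2 + l*(105 - 7*l) (w(l) = (l**2 + (105 - 7*l)*l) + l = (l**2 + l*(105 - 7*l)) + l = l + l**2 + l*(105 - 7*l))
w(-174) + 105527 = 2*(-174)*(53 - 3*(-174)) + 105527 = 2*(-174)*(53 + 522) + 105527 = 2*(-174)*575 + 105527 = -200100 + 105527 = -94573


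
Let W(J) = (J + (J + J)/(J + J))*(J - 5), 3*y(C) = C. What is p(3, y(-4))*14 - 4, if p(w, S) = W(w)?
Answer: -116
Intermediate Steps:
y(C) = C/3
W(J) = (1 + J)*(-5 + J) (W(J) = (J + (2*J)/((2*J)))*(-5 + J) = (J + (2*J)*(1/(2*J)))*(-5 + J) = (J + 1)*(-5 + J) = (1 + J)*(-5 + J))
p(w, S) = -5 + w² - 4*w
p(3, y(-4))*14 - 4 = (-5 + 3² - 4*3)*14 - 4 = (-5 + 9 - 12)*14 - 4 = -8*14 - 4 = -112 - 4 = -116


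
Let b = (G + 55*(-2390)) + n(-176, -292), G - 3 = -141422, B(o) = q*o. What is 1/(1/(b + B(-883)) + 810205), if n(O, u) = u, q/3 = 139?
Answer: 641372/519642801259 ≈ 1.2343e-6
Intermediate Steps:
q = 417 (q = 3*139 = 417)
B(o) = 417*o
G = -141419 (G = 3 - 141422 = -141419)
b = -273161 (b = (-141419 + 55*(-2390)) - 292 = (-141419 - 131450) - 292 = -272869 - 292 = -273161)
1/(1/(b + B(-883)) + 810205) = 1/(1/(-273161 + 417*(-883)) + 810205) = 1/(1/(-273161 - 368211) + 810205) = 1/(1/(-641372) + 810205) = 1/(-1/641372 + 810205) = 1/(519642801259/641372) = 641372/519642801259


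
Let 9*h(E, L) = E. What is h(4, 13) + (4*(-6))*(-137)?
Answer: 29596/9 ≈ 3288.4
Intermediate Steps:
h(E, L) = E/9
h(4, 13) + (4*(-6))*(-137) = (⅑)*4 + (4*(-6))*(-137) = 4/9 - 24*(-137) = 4/9 + 3288 = 29596/9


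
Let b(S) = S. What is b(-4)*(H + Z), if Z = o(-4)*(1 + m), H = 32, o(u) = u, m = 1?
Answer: -96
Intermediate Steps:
Z = -8 (Z = -4*(1 + 1) = -4*2 = -8)
b(-4)*(H + Z) = -4*(32 - 8) = -4*24 = -96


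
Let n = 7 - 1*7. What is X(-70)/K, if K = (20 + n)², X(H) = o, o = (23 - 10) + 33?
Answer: 23/200 ≈ 0.11500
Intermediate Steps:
n = 0 (n = 7 - 7 = 0)
o = 46 (o = 13 + 33 = 46)
X(H) = 46
K = 400 (K = (20 + 0)² = 20² = 400)
X(-70)/K = 46/400 = 46*(1/400) = 23/200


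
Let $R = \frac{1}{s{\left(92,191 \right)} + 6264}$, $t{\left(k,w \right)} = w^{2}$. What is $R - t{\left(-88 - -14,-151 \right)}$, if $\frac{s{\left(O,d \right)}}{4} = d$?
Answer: $- \frac{160245427}{7028} \approx -22801.0$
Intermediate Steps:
$s{\left(O,d \right)} = 4 d$
$R = \frac{1}{7028}$ ($R = \frac{1}{4 \cdot 191 + 6264} = \frac{1}{764 + 6264} = \frac{1}{7028} \approx 0.00014229$)
$R - t{\left(-88 - -14,-151 \right)} = \frac{1}{7028} - \left(-151\right)^{2} = \frac{1}{7028} - 22801 = - \frac{160245427}{7028}$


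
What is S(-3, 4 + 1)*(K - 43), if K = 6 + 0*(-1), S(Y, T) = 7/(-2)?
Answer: 259/2 ≈ 129.50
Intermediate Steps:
S(Y, T) = -7/2 (S(Y, T) = 7*(-1/2) = -7/2)
K = 6 (K = 6 + 0 = 6)
S(-3, 4 + 1)*(K - 43) = -7*(6 - 43)/2 = -7/2*(-37) = 259/2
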